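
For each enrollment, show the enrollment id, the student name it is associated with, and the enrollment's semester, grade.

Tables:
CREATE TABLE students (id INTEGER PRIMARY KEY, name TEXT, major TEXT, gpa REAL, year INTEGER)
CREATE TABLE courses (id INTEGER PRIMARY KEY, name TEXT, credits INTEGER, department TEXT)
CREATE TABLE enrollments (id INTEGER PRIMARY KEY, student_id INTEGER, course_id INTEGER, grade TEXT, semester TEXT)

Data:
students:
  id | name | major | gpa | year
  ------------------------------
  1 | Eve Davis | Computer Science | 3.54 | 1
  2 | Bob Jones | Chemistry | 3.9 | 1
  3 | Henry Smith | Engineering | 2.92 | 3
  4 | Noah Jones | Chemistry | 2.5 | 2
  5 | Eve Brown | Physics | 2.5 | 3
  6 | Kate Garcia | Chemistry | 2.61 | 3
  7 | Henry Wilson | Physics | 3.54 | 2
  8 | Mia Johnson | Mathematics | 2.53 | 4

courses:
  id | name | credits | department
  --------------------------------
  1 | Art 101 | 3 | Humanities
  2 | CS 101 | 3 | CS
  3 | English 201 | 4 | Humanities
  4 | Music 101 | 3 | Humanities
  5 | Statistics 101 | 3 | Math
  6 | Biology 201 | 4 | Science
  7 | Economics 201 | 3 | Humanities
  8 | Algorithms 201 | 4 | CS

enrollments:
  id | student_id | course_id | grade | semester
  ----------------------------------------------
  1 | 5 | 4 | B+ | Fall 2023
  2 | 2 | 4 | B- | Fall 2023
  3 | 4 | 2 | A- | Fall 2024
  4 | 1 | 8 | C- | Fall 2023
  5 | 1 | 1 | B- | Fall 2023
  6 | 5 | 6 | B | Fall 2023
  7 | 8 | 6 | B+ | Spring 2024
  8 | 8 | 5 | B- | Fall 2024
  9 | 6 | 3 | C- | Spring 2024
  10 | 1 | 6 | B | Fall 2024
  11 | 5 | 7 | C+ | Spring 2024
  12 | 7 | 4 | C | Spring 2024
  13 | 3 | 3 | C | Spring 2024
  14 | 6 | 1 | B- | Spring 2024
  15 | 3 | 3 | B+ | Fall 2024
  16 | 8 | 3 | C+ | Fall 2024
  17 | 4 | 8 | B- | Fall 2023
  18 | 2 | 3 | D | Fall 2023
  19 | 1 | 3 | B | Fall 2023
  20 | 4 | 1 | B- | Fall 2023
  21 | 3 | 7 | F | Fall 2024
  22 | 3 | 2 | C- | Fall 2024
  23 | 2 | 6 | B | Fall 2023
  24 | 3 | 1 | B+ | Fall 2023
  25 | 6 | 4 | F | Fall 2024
SELECT c.id, p.name AS student, c.semester, c.grade FROM enrollments c JOIN students p ON c.student_id = p.id

Execution result:
id | student | semester | grade
1 | Eve Brown | Fall 2023 | B+
2 | Bob Jones | Fall 2023 | B-
3 | Noah Jones | Fall 2024 | A-
4 | Eve Davis | Fall 2023 | C-
5 | Eve Davis | Fall 2023 | B-
6 | Eve Brown | Fall 2023 | B
7 | Mia Johnson | Spring 2024 | B+
8 | Mia Johnson | Fall 2024 | B-
9 | Kate Garcia | Spring 2024 | C-
10 | Eve Davis | Fall 2024 | B
11 | Eve Brown | Spring 2024 | C+
12 | Henry Wilson | Spring 2024 | C
13 | Henry Smith | Spring 2024 | C
14 | Kate Garcia | Spring 2024 | B-
15 | Henry Smith | Fall 2024 | B+
16 | Mia Johnson | Fall 2024 | C+
17 | Noah Jones | Fall 2023 | B-
18 | Bob Jones | Fall 2023 | D
19 | Eve Davis | Fall 2023 | B
20 | Noah Jones | Fall 2023 | B-
21 | Henry Smith | Fall 2024 | F
22 | Henry Smith | Fall 2024 | C-
23 | Bob Jones | Fall 2023 | B
24 | Henry Smith | Fall 2023 | B+
25 | Kate Garcia | Fall 2024 | F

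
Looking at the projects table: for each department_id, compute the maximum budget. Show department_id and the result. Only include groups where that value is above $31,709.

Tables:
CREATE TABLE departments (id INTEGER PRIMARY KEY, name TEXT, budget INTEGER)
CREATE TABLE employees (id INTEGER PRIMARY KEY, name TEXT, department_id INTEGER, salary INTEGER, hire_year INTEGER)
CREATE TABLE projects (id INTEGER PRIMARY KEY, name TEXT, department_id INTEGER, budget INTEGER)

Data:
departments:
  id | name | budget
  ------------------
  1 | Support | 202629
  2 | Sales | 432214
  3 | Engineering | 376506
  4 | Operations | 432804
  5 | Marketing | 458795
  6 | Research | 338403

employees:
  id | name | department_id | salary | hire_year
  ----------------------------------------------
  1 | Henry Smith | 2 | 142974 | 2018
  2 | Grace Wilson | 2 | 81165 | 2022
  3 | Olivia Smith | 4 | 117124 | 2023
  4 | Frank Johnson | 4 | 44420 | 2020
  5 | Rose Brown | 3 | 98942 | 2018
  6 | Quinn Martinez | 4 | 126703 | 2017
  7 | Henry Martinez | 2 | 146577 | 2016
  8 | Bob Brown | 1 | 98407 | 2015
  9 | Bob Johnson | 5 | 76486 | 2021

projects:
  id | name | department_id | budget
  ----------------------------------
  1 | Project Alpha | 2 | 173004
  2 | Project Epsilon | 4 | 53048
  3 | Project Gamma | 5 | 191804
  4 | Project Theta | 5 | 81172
SELECT department_id, MAX(budget) AS max_budget FROM projects GROUP BY department_id HAVING MAX(budget) > 31709

Execution result:
department_id | max_budget
2 | 173004
4 | 53048
5 | 191804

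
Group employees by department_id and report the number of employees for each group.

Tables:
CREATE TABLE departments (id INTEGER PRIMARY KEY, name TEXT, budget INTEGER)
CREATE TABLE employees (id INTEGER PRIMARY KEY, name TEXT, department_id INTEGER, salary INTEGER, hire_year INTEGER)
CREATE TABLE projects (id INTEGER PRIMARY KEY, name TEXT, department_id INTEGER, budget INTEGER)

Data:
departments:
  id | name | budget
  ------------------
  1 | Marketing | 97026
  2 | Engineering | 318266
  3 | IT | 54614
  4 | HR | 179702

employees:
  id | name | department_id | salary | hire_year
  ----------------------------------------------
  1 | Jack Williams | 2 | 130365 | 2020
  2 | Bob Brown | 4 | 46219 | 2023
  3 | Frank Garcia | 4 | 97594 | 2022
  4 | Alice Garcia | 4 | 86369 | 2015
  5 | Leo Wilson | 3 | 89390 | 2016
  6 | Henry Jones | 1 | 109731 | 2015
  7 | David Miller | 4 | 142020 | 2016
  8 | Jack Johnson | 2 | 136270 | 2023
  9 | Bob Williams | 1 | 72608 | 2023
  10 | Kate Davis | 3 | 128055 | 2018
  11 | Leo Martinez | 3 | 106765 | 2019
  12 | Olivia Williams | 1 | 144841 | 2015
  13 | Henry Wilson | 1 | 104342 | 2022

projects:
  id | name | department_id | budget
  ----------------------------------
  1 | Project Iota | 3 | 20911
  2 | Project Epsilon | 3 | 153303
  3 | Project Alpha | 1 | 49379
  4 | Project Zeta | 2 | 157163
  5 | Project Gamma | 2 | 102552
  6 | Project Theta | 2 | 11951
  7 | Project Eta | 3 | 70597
SELECT department_id, COUNT(*) AS n FROM employees GROUP BY department_id

Execution result:
department_id | n
1 | 4
2 | 2
3 | 3
4 | 4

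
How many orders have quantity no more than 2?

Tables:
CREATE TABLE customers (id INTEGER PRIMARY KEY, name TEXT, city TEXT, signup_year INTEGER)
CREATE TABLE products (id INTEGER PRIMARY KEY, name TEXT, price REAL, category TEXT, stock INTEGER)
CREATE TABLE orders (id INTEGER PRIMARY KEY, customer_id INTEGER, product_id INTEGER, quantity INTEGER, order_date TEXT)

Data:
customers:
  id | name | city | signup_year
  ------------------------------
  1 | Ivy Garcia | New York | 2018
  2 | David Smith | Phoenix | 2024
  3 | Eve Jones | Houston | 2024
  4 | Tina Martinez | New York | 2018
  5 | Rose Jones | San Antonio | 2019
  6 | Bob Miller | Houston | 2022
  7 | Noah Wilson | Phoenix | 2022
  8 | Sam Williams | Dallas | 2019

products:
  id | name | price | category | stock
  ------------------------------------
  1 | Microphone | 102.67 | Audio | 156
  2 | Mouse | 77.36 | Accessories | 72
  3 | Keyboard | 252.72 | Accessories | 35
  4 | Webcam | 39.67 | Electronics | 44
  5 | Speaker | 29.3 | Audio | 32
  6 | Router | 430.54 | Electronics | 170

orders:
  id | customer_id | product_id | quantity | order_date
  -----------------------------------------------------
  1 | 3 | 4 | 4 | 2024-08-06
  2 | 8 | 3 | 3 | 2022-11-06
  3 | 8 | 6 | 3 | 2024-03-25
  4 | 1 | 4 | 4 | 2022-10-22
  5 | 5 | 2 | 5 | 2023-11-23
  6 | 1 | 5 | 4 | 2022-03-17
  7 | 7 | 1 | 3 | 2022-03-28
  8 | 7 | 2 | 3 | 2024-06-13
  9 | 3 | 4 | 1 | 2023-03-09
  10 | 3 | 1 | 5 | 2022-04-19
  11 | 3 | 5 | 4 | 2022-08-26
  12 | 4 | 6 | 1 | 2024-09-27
SELECT COUNT(*) FROM orders WHERE quantity <= 2

Execution result:
2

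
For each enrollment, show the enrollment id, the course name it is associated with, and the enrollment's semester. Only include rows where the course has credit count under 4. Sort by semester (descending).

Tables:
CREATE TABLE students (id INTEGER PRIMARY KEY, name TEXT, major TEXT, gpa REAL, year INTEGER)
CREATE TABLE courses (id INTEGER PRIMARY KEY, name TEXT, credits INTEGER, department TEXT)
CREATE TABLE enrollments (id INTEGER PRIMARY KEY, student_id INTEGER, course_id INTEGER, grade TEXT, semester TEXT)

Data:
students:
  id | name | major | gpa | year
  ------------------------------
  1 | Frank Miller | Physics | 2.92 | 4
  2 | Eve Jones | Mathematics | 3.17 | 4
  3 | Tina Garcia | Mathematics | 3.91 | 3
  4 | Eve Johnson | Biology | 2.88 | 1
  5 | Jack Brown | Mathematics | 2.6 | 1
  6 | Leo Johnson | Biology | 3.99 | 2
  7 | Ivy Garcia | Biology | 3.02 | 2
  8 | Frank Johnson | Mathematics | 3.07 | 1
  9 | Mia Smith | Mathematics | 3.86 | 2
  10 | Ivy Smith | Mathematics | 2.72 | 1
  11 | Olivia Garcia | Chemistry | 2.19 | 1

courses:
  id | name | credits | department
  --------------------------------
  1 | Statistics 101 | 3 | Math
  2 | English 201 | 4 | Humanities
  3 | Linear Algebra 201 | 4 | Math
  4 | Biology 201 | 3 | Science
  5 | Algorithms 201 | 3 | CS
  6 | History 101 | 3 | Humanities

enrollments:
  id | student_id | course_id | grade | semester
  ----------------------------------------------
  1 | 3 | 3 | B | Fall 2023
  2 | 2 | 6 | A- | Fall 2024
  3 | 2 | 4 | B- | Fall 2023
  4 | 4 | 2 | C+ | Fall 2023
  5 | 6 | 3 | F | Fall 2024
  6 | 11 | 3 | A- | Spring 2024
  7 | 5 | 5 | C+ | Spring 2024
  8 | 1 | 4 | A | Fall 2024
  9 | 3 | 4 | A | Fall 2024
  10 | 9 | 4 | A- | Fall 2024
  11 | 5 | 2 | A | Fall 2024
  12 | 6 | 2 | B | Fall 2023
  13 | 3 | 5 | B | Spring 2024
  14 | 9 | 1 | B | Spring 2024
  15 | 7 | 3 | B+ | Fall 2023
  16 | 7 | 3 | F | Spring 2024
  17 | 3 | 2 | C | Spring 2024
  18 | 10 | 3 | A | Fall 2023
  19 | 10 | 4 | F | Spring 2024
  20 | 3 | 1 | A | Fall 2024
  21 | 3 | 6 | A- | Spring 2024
SELECT c.id, p.name AS course, c.semester FROM enrollments c JOIN courses p ON c.course_id = p.id WHERE p.credits < 4 ORDER BY c.semester DESC

Execution result:
id | course | semester
7 | Algorithms 201 | Spring 2024
13 | Algorithms 201 | Spring 2024
14 | Statistics 101 | Spring 2024
19 | Biology 201 | Spring 2024
21 | History 101 | Spring 2024
2 | History 101 | Fall 2024
8 | Biology 201 | Fall 2024
9 | Biology 201 | Fall 2024
10 | Biology 201 | Fall 2024
20 | Statistics 101 | Fall 2024
3 | Biology 201 | Fall 2023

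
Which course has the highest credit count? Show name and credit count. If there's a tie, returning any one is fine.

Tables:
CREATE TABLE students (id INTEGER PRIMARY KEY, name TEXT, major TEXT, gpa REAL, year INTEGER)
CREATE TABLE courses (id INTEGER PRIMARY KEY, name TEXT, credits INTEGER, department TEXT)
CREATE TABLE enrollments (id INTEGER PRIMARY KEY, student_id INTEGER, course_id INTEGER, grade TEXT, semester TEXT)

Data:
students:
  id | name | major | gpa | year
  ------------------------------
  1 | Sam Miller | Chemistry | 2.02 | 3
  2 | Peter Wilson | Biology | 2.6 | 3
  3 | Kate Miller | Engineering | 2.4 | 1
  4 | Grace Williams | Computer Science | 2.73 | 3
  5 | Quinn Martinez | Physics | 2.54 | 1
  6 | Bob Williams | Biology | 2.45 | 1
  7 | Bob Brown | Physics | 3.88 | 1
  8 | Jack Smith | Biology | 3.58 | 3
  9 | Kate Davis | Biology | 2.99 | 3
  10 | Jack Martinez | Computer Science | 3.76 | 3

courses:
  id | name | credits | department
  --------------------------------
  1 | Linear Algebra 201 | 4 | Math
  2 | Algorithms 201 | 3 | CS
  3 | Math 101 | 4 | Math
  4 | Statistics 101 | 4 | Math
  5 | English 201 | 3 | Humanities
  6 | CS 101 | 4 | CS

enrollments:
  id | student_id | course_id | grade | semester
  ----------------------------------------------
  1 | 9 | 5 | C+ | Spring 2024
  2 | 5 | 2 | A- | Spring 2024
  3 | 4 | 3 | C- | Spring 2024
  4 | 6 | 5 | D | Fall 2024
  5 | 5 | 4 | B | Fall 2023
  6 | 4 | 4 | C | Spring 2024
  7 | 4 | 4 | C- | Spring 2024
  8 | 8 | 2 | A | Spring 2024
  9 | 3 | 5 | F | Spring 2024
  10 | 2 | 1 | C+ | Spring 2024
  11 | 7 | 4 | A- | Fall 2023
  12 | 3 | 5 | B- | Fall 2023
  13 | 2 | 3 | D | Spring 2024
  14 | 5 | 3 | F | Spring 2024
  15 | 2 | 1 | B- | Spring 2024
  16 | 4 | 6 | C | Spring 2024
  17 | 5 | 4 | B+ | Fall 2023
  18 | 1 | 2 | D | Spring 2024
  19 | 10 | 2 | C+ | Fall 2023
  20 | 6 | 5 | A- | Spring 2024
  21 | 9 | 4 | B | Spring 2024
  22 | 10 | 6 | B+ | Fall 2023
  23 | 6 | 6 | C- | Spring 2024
SELECT name, credits FROM courses ORDER BY credits DESC LIMIT 1

Execution result:
name | credits
Linear Algebra 201 | 4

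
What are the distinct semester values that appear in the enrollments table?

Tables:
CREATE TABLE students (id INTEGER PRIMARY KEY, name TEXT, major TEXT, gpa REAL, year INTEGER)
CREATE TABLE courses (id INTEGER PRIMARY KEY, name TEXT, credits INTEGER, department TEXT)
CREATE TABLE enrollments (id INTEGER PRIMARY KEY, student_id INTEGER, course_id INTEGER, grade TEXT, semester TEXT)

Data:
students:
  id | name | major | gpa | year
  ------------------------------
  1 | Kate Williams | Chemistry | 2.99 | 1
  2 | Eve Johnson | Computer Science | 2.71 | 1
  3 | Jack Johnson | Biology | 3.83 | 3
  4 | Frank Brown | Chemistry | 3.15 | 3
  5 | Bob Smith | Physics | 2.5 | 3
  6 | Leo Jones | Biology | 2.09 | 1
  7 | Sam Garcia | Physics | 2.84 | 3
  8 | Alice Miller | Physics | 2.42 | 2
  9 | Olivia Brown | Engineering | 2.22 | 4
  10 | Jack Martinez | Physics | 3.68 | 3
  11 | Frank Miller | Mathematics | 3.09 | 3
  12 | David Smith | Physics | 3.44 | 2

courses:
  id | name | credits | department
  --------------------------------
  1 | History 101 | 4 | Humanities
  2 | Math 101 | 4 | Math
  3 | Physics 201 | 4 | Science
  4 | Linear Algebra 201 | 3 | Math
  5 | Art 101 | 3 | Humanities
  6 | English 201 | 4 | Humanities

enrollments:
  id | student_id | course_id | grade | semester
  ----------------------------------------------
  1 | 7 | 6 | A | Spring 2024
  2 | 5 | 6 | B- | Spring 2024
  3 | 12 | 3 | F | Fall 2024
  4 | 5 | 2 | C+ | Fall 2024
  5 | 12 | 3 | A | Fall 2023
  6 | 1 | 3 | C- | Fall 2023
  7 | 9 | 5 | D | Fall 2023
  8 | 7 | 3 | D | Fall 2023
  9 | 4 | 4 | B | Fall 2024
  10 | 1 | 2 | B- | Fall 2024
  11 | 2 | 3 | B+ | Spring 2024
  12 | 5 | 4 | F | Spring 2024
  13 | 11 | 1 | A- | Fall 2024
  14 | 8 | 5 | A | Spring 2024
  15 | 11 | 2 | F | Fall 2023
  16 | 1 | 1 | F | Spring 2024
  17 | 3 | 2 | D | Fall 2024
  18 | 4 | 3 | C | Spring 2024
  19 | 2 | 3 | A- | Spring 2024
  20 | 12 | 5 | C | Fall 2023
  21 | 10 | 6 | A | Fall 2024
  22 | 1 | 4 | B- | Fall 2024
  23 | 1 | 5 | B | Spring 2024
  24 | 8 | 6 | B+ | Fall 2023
SELECT DISTINCT semester FROM enrollments

Execution result:
semester
Spring 2024
Fall 2024
Fall 2023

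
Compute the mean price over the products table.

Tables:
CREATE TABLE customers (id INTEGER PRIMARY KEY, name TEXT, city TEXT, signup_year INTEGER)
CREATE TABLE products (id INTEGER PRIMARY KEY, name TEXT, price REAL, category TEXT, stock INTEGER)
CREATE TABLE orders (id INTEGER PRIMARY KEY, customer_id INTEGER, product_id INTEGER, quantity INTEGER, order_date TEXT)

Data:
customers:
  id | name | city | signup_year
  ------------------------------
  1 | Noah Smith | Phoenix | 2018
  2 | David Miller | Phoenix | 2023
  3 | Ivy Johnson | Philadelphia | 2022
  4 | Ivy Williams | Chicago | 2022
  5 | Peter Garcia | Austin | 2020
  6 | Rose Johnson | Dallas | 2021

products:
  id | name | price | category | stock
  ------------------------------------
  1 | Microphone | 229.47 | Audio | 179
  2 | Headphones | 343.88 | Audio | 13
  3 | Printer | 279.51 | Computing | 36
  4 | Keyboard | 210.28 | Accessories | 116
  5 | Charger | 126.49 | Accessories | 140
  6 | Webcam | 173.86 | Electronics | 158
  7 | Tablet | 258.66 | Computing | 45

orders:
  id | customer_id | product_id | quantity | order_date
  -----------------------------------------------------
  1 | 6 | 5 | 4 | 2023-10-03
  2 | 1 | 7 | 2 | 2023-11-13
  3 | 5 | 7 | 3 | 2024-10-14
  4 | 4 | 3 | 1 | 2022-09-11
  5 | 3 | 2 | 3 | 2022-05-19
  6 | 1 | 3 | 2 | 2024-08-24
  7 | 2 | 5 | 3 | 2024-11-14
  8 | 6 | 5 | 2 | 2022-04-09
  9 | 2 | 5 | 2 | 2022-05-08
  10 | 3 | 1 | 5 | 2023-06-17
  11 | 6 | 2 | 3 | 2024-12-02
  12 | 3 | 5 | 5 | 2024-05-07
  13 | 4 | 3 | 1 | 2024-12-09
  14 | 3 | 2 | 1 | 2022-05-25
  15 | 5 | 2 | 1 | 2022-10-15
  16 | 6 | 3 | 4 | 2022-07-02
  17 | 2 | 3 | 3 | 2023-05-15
SELECT AVG(price) FROM products

Execution result:
231.74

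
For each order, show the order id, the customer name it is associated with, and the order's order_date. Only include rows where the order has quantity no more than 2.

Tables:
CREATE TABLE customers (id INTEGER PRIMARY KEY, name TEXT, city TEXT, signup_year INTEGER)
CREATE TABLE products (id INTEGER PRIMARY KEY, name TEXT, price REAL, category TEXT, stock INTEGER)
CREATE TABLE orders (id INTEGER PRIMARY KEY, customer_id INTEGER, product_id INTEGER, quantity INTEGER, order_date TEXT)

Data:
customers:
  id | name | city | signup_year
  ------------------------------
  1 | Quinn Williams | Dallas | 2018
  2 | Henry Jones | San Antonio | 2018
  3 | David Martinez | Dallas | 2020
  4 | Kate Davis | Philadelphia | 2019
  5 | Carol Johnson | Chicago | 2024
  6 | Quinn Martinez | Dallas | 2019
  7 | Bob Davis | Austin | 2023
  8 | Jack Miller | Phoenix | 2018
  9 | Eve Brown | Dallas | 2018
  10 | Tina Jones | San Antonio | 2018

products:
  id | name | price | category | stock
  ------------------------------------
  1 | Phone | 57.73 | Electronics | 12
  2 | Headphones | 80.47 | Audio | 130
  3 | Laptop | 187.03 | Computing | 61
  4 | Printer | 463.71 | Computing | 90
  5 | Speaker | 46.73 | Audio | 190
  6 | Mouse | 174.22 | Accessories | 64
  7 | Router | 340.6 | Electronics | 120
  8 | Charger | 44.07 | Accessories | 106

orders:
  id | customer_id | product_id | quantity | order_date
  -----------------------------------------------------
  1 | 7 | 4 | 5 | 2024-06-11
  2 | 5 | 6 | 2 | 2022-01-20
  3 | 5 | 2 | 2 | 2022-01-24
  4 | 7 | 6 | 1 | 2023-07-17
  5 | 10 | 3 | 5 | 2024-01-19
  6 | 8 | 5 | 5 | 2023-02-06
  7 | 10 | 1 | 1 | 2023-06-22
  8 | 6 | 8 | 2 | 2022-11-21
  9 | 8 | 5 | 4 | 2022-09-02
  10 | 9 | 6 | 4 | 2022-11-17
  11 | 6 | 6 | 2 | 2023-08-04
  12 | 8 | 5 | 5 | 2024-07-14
SELECT c.id, p.name AS customer, c.order_date FROM orders c JOIN customers p ON c.customer_id = p.id WHERE c.quantity <= 2

Execution result:
id | customer | order_date
2 | Carol Johnson | 2022-01-20
3 | Carol Johnson | 2022-01-24
4 | Bob Davis | 2023-07-17
7 | Tina Jones | 2023-06-22
8 | Quinn Martinez | 2022-11-21
11 | Quinn Martinez | 2023-08-04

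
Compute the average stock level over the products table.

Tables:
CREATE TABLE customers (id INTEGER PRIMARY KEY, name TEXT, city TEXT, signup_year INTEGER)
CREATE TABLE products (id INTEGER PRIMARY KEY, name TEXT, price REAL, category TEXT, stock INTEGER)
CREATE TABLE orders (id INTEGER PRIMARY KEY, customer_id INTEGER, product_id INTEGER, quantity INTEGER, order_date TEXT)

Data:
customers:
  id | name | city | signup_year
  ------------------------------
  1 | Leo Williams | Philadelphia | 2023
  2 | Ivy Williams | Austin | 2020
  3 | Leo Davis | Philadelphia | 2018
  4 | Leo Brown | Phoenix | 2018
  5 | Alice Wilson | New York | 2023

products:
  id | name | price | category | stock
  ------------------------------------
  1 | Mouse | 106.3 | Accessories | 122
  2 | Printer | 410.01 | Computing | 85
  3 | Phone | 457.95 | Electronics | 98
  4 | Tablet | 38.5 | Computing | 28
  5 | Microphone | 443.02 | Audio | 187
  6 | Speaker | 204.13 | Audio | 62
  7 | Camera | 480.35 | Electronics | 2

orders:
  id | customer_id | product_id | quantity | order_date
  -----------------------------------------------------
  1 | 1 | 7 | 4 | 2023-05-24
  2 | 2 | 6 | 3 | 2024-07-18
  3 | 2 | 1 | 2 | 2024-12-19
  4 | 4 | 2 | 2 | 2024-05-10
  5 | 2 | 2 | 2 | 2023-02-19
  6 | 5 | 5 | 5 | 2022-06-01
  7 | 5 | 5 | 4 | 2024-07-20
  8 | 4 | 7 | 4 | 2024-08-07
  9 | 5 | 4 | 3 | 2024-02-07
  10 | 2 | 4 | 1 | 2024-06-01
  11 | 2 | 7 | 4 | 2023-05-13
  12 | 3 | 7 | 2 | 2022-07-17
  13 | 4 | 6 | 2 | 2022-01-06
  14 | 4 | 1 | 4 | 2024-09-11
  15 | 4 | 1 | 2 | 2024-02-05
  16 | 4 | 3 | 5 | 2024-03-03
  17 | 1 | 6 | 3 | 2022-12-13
SELECT AVG(stock) FROM products

Execution result:
83.43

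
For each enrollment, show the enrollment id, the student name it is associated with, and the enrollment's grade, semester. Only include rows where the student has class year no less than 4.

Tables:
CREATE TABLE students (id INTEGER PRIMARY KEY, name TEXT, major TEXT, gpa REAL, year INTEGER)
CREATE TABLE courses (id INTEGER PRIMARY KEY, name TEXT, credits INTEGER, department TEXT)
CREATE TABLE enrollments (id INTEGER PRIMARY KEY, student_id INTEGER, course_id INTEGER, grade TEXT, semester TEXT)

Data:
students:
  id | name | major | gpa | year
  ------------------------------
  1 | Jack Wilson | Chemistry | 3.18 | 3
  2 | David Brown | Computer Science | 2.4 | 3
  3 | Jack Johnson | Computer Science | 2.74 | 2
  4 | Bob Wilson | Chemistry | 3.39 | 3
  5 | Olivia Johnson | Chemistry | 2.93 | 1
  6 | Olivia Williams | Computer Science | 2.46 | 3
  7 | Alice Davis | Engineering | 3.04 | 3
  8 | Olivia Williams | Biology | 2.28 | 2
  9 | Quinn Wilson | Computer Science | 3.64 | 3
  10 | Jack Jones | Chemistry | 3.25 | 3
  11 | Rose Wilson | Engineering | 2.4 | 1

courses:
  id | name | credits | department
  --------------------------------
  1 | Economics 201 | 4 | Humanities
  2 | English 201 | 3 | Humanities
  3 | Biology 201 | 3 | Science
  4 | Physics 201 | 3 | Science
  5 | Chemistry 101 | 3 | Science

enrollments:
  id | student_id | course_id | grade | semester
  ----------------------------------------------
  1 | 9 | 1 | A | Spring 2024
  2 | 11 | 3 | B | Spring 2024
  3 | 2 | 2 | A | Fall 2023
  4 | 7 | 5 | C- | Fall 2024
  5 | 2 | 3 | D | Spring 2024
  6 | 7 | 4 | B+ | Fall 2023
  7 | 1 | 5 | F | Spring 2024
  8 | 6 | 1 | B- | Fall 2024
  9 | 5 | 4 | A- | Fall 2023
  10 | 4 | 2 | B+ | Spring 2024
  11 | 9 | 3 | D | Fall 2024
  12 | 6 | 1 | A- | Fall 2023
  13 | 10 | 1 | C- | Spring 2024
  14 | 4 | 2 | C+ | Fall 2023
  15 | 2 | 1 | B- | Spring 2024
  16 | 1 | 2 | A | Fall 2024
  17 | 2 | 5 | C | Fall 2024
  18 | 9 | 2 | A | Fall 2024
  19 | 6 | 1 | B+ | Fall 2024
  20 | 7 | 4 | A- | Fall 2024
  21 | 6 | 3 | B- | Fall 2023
SELECT c.id, p.name AS student, c.grade, c.semester FROM enrollments c JOIN students p ON c.student_id = p.id WHERE p.year >= 4

Execution result:
(no rows)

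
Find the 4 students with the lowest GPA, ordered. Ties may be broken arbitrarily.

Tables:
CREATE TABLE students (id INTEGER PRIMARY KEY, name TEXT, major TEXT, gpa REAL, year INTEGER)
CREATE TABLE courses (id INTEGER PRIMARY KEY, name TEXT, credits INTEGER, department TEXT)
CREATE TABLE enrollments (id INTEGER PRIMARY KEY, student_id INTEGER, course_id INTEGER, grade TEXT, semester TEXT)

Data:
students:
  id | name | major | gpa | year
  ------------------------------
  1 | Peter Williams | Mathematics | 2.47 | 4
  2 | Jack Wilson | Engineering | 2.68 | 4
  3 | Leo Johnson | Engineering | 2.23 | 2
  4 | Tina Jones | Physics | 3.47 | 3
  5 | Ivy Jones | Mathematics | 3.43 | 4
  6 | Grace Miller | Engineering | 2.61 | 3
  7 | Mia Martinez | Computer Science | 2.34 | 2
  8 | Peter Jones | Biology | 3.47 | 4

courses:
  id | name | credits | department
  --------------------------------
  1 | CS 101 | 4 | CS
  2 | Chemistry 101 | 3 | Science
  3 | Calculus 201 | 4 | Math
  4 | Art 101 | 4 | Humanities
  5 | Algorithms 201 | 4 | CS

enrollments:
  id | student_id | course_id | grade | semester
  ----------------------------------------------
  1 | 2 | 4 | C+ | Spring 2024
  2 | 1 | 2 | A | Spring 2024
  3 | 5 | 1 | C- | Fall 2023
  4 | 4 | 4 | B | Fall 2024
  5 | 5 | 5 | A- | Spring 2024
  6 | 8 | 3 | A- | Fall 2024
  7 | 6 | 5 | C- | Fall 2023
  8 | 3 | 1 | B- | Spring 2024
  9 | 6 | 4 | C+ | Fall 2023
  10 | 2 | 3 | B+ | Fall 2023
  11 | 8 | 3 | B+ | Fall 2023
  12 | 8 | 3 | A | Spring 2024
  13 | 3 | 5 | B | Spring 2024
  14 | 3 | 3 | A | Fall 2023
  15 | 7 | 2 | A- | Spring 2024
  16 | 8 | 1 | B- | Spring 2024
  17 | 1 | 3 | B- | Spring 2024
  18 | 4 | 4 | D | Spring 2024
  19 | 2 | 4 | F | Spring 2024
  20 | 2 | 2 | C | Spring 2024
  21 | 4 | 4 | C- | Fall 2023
SELECT name, gpa FROM students ORDER BY gpa ASC LIMIT 4

Execution result:
name | gpa
Leo Johnson | 2.23
Mia Martinez | 2.34
Peter Williams | 2.47
Grace Miller | 2.61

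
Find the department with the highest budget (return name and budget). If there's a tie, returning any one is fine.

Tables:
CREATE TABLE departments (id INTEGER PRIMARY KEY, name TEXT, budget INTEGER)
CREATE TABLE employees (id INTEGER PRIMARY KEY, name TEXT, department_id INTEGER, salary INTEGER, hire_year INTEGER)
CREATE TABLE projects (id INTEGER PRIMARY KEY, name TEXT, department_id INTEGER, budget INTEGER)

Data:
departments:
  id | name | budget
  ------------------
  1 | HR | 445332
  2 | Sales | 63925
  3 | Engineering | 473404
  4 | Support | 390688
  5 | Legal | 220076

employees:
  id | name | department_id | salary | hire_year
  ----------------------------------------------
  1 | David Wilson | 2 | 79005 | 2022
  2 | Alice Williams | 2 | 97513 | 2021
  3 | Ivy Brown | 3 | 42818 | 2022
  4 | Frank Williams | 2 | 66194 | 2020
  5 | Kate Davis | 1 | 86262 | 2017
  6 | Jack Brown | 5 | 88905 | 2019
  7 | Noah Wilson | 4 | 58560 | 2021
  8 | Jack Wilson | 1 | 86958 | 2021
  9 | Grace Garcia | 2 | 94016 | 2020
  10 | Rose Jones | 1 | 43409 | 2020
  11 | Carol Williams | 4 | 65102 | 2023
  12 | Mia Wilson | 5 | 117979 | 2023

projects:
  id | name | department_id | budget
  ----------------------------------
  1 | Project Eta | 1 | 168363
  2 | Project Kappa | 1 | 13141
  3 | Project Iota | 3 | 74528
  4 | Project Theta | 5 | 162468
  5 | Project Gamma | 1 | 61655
SELECT name, budget FROM departments ORDER BY budget DESC LIMIT 1

Execution result:
name | budget
Engineering | 473404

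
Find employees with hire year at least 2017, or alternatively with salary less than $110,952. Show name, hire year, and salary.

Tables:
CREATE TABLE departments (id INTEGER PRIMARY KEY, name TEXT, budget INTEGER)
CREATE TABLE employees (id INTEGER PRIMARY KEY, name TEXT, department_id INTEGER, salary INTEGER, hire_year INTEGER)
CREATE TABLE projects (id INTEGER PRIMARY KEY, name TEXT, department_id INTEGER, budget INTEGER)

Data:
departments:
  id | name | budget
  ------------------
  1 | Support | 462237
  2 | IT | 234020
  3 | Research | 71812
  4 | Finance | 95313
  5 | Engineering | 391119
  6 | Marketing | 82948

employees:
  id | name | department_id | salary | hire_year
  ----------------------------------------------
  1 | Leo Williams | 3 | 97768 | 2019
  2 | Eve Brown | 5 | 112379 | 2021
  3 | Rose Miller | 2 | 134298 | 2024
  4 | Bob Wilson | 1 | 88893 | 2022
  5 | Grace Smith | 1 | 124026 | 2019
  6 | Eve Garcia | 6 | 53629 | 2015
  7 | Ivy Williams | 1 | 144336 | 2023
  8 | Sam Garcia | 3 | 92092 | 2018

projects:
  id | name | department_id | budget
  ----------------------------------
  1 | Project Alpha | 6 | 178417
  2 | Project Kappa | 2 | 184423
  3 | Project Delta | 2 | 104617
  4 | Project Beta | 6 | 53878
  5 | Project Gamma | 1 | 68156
SELECT name, hire_year, salary FROM employees WHERE hire_year >= 2017 OR salary < 110952

Execution result:
name | hire_year | salary
Leo Williams | 2019 | 97768
Eve Brown | 2021 | 112379
Rose Miller | 2024 | 134298
Bob Wilson | 2022 | 88893
Grace Smith | 2019 | 124026
Eve Garcia | 2015 | 53629
Ivy Williams | 2023 | 144336
Sam Garcia | 2018 | 92092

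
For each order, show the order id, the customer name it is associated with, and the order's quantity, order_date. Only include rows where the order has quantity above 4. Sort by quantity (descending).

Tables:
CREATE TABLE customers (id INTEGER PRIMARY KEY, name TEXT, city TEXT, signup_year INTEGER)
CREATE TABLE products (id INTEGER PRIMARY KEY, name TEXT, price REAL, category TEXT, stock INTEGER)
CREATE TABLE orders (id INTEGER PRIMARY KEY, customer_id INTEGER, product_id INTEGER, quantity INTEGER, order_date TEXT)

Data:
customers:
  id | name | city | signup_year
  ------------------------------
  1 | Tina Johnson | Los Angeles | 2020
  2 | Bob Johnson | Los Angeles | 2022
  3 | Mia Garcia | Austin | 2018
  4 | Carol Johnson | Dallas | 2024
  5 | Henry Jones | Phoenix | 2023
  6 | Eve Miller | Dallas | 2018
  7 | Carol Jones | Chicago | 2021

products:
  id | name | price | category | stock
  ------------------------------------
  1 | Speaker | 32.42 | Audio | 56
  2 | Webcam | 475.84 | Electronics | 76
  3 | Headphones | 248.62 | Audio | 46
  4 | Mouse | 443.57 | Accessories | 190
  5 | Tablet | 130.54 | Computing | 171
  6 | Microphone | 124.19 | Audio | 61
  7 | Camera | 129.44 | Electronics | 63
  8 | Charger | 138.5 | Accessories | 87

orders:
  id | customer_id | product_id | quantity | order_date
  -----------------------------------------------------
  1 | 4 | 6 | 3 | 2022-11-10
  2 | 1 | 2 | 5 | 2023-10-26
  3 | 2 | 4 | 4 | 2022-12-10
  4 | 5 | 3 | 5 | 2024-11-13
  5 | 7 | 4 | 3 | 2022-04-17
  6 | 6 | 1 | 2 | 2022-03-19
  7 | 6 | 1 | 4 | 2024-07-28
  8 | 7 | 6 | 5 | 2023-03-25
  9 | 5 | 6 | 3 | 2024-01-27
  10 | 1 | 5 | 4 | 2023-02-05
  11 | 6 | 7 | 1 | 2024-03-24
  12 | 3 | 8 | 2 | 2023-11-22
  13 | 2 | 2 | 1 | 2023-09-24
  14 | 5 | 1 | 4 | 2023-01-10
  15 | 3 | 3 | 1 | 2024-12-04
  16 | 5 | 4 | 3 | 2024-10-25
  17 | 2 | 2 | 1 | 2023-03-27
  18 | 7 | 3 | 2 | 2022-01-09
SELECT c.id, p.name AS customer, c.quantity, c.order_date FROM orders c JOIN customers p ON c.customer_id = p.id WHERE c.quantity > 4 ORDER BY c.quantity DESC

Execution result:
id | customer | quantity | order_date
2 | Tina Johnson | 5 | 2023-10-26
4 | Henry Jones | 5 | 2024-11-13
8 | Carol Jones | 5 | 2023-03-25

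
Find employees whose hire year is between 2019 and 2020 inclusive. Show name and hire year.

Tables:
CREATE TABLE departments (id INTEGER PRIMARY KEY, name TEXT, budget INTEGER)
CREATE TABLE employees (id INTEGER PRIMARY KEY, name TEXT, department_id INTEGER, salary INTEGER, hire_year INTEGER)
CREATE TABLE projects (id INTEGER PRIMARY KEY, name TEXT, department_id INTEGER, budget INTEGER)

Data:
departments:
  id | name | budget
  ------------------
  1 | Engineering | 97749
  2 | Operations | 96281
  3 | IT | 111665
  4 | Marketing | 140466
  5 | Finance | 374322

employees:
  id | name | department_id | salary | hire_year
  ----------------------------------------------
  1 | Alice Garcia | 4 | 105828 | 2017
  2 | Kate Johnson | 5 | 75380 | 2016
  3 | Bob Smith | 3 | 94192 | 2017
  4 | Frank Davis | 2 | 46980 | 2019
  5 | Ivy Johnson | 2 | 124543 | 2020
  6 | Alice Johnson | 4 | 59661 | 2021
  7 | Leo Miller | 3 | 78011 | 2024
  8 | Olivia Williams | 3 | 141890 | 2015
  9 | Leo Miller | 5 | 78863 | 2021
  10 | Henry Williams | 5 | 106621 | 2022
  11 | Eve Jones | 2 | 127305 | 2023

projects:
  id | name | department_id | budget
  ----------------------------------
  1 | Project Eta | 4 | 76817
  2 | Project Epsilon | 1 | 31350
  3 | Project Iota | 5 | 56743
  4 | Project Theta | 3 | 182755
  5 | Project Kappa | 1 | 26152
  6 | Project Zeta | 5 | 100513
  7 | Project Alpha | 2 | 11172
SELECT name, hire_year FROM employees WHERE hire_year BETWEEN 2019 AND 2020

Execution result:
name | hire_year
Frank Davis | 2019
Ivy Johnson | 2020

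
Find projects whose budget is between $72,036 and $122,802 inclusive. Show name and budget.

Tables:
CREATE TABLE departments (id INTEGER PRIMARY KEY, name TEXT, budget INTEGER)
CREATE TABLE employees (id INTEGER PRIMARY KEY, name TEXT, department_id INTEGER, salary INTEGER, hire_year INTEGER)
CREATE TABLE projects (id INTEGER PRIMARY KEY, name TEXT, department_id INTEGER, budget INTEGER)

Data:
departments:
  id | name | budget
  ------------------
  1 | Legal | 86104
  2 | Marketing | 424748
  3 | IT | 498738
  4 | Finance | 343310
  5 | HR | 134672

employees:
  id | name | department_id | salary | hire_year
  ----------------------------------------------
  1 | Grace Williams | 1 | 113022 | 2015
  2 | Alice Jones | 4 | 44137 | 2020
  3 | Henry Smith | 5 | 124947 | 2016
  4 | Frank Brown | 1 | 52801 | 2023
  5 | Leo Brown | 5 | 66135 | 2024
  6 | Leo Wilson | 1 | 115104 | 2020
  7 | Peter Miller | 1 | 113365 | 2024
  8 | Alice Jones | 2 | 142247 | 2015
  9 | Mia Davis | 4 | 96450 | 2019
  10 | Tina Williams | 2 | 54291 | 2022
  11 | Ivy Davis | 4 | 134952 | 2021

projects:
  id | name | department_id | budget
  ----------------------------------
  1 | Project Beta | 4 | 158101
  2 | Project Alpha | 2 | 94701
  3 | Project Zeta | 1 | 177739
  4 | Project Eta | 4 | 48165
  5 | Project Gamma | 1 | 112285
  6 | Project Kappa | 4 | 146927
SELECT name, budget FROM projects WHERE budget BETWEEN 72036 AND 122802

Execution result:
name | budget
Project Alpha | 94701
Project Gamma | 112285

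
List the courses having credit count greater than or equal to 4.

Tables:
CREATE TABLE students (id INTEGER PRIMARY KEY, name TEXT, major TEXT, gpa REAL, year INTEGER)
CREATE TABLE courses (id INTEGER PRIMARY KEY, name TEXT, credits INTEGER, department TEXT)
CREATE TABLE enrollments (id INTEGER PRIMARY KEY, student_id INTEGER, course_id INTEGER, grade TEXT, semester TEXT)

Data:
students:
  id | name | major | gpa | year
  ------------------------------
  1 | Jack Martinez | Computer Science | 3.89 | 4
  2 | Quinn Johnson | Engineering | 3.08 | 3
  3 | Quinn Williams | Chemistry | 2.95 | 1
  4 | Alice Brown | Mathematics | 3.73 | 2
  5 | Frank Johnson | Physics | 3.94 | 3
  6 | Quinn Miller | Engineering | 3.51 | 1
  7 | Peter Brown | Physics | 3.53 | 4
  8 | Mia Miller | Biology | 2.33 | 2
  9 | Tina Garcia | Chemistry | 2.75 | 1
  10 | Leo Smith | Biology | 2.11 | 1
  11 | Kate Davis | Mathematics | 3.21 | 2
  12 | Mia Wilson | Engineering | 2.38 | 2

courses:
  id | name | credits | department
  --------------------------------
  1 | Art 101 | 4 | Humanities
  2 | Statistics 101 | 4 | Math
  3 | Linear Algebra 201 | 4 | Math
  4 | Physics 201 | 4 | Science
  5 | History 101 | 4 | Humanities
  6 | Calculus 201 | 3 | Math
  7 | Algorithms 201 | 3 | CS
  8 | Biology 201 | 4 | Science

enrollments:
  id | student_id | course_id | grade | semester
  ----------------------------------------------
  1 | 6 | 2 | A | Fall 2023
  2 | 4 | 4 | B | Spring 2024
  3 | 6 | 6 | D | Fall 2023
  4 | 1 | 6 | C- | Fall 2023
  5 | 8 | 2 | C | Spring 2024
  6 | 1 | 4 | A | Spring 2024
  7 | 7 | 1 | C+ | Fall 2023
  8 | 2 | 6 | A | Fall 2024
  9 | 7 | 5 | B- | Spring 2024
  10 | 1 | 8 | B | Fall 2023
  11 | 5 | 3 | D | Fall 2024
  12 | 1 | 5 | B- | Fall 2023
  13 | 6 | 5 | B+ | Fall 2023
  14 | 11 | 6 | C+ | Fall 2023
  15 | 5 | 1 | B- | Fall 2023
SELECT name, credits FROM courses WHERE credits >= 4

Execution result:
name | credits
Art 101 | 4
Statistics 101 | 4
Linear Algebra 201 | 4
Physics 201 | 4
History 101 | 4
Biology 201 | 4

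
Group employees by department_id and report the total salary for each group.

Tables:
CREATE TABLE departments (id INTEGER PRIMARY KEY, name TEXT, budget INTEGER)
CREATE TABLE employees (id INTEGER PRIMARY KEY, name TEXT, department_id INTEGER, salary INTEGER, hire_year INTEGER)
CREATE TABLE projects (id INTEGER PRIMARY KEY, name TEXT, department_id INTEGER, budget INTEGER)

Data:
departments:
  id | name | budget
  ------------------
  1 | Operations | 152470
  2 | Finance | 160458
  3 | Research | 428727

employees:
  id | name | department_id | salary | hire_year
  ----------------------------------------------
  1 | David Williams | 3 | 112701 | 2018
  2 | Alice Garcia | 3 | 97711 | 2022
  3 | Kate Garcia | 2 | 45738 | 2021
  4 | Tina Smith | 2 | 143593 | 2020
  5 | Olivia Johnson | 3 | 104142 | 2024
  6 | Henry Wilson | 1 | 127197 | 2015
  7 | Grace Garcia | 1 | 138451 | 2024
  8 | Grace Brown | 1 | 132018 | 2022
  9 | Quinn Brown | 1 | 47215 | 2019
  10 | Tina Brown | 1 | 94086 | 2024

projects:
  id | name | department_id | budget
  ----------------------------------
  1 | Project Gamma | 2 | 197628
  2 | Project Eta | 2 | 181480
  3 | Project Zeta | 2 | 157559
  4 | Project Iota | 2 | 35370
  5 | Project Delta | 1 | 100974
SELECT department_id, SUM(salary) AS sum_salary FROM employees GROUP BY department_id

Execution result:
department_id | sum_salary
1 | 538967
2 | 189331
3 | 314554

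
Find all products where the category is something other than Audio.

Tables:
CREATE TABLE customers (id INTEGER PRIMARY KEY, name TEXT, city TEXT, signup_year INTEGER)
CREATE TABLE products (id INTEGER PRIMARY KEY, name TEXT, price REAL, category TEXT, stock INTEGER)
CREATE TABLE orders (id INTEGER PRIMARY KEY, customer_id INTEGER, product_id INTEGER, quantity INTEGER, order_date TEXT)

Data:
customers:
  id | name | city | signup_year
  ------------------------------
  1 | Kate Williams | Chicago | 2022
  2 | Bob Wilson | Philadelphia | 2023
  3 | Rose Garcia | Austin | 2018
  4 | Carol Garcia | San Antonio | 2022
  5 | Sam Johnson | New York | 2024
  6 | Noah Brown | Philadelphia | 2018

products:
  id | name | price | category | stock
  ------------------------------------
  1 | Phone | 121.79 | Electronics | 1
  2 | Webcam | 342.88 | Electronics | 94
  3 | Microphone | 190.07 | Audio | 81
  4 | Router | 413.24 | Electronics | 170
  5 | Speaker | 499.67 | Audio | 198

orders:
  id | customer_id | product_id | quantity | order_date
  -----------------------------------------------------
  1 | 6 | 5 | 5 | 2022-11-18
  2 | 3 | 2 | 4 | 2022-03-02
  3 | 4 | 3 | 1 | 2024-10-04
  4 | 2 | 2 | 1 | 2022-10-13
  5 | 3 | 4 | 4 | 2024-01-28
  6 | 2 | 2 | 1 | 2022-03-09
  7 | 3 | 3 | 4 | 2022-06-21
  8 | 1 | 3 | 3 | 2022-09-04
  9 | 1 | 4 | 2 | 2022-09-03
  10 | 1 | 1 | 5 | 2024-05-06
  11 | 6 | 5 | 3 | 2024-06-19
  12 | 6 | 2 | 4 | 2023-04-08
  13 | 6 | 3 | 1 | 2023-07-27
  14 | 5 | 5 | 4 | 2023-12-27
SELECT name, category FROM products WHERE category <> 'Audio'

Execution result:
name | category
Phone | Electronics
Webcam | Electronics
Router | Electronics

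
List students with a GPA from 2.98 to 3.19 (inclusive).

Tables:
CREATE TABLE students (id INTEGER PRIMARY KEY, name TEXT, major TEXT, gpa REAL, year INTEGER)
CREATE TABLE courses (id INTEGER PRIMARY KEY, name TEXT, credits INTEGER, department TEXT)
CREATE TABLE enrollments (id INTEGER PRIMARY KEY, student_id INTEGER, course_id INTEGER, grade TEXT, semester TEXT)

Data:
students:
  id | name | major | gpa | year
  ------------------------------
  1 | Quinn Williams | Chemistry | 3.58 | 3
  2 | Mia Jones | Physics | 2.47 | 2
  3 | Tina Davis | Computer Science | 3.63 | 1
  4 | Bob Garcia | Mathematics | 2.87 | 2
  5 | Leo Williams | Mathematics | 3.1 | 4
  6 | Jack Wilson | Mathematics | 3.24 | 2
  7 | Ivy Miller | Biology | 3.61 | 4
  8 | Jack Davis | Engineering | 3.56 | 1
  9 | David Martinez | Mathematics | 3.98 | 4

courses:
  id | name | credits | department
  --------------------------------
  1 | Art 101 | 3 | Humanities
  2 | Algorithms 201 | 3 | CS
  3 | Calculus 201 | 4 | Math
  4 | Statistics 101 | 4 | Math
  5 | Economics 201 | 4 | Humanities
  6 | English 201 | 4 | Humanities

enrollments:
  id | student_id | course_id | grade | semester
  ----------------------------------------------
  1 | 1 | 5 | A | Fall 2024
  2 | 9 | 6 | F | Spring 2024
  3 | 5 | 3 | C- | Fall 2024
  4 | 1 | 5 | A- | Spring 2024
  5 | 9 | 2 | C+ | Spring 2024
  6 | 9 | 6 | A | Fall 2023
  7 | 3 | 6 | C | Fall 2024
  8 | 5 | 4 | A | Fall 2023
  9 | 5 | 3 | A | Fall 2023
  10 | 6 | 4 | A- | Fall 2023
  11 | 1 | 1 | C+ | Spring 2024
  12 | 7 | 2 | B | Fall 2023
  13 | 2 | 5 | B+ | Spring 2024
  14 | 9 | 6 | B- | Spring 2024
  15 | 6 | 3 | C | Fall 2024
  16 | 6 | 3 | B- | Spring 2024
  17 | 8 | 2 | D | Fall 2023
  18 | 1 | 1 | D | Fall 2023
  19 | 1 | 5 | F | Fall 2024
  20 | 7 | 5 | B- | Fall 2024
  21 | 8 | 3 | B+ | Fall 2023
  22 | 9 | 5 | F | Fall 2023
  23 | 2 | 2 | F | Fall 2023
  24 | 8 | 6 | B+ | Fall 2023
SELECT name, gpa FROM students WHERE gpa BETWEEN 2.98 AND 3.19

Execution result:
name | gpa
Leo Williams | 3.10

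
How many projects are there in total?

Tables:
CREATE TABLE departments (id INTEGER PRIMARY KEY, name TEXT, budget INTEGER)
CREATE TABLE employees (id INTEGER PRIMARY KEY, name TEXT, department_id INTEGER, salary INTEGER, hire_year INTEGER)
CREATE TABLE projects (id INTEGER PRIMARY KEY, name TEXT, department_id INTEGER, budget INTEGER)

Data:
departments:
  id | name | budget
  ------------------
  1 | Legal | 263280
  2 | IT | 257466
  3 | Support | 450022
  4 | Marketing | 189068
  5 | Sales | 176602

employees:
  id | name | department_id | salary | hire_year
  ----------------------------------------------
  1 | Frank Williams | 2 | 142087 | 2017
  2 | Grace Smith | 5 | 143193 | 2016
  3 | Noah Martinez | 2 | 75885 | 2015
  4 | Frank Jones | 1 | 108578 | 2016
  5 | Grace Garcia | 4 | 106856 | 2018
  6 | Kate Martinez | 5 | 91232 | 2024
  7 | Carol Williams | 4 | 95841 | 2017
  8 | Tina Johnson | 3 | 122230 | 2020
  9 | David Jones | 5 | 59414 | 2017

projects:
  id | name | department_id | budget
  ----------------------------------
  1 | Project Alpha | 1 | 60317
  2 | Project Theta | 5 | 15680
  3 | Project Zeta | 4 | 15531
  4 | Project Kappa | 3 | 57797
SELECT COUNT(*) FROM projects

Execution result:
4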